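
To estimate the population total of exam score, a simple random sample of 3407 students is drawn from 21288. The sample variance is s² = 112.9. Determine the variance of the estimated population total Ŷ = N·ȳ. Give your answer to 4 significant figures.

Var(Ŷ) = N²·Var(ȳ) = N²·(1 − n/N)·s²/n.
f = 3407/21288 = 0.16004322; Var(ȳ) = 0.83995678·112.9/3407 = 0.0278342.
Var(Ŷ) = 21288² · 0.0278342 = 1.2613873 × 10^7.

1.261 × 10^7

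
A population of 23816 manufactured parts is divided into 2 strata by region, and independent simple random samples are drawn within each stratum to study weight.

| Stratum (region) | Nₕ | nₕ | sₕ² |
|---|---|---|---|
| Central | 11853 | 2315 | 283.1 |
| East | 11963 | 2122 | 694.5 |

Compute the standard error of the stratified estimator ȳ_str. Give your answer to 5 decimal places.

Var(ȳ_str) = Σₕ Wₕ²(1 − fₕ)sₕ²/nₕ with Wₕ = Nₕ/N, N = 23816.
Central: Wₕ = 0.49769063; term = 0.49769063²·(1 − 0.19530920)·283.1/2315 = 0.024374563.
East: Wₕ = 0.50230937; term = 0.50230937²·(1 − 0.17738026)·694.5/2122 = 0.067931087.
Sum = 0.09230565.
SE = √(0.09230565) = 0.30382.

0.30382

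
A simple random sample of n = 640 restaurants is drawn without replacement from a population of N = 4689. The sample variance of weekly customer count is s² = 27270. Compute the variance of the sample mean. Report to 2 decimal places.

36.79

Under SRS without replacement, Var(ȳ) = (1 − f)·s²/n with f = n/N = 640/4689 = 0.13648966.
Var(ȳ) = (1 − 0.13648966)·27270/640 = 0.86351034·42.609375 = 36.793636.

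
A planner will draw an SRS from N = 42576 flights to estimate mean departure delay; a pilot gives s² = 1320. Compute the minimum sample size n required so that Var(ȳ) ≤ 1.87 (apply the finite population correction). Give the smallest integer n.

Without fpc, n₀ = s²/D = 1320/1.87 = 705.8824.
With fpc, (1 − n/N)·s²/n ≤ D requires n ≥ n₀/(1 + n₀/N) = 705.8824/(1 + 705.8824/42576) = 694.3702.
Rounding up, n = 695.

695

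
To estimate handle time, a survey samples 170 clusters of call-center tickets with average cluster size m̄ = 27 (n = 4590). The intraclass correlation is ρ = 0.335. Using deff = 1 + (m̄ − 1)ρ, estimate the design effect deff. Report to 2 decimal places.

9.71

deff = 1 + (27 − 1)·0.335 = 1 + 8.71 = 9.71.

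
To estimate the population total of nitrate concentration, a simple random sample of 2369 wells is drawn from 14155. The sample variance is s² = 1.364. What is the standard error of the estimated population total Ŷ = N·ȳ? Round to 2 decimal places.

309.93

Var(Ŷ) = N²·Var(ȳ) = N²·(1 − n/N)·s²/n.
f = 2369/14155 = 0.16736136; Var(ȳ) = 0.83263864·1.364/2369 = 4.7940866 × 10^-4.
Var(Ŷ) = 14155² · (4.7940866 × 10^-4) = 96056.249.
SE(Ŷ) = √(96056.249) = 309.93.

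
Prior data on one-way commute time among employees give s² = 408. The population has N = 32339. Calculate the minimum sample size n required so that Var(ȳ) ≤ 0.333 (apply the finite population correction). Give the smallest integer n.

Without fpc, n₀ = s²/D = 408/0.333 = 1225.2252.
With fpc, (1 − n/N)·s²/n ≤ D requires n ≥ n₀/(1 + n₀/N) = 1225.2252/(1 + 1225.2252/32339) = 1180.4997.
Rounding up, n = 1181.

1181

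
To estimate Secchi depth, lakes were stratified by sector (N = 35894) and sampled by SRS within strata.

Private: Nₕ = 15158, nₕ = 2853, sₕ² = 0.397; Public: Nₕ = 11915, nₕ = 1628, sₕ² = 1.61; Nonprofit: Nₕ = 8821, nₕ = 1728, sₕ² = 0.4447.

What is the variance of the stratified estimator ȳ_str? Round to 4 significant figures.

Var(ȳ_str) = Σₕ Wₕ²(1 − fₕ)sₕ²/nₕ with Wₕ = Nₕ/N, N = 35894.
Private: Wₕ = 0.42229899; term = 0.42229899²·(1 − 0.18821744)·0.397/2853 = 2.0145059 × 10^-5.
Public: Wₕ = 0.33194963; term = 0.33194963²·(1 − 0.13663449)·1.61/1628 = 9.4082867 × 10^-5.
Nonprofit: Wₕ = 0.24575138; term = 0.24575138²·(1 − 0.19589616)·0.4447/1728 = 1.2497624 × 10^-5.
Sum = 1.2672555 × 10^-4.

1.267 × 10^-4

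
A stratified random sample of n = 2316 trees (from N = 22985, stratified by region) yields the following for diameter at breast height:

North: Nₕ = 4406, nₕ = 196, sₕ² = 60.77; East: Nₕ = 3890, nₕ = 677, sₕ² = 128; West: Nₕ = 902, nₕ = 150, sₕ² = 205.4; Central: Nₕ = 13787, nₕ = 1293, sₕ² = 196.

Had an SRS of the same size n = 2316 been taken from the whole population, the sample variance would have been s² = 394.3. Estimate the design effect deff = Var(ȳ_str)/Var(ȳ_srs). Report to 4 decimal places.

Var(ȳ_str) = Σ Wₕ²(1−fₕ)sₕ²/nₕ with Wₕ = Nₕ/22985:
  North: (4406/22985)²·(1−196/4406)·60.77/196 = 0.01088606
  East: (3890/22985)²·(1−677/3890)·128/677 = 0.0044729353
  West: (902/22985)²·(1−150/902)·205.4/150 = 0.0017581039
  Central: (13787/22985)²·(1−1293/13787)·196/1293 = 0.049424218
  → Var(ȳ_str) = 0.066541317.
Var(ȳ_srs) = (1 − 2316/22985)·394.3/2316 = 0.15309577.
deff = 0.066541317 / 0.15309577 = 0.4346.

0.4346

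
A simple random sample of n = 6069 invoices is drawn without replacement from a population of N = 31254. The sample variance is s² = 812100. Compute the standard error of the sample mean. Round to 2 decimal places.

Under SRS without replacement, Var(ȳ) = (1 − f)·s²/n with f = n/N = 6069/31254 = 0.19418314.
Var(ȳ) = (1 − 0.19418314)·812100/6069 = 0.80581686·133.81117 = 107.8273.
SE(ȳ) = √(107.8273) = 10.38.

10.38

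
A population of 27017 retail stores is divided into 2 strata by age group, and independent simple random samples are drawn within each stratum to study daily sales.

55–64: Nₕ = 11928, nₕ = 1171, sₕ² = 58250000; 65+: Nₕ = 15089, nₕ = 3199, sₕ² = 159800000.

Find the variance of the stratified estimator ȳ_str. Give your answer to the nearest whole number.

21022

Var(ȳ_str) = Σₕ Wₕ²(1 − fₕ)sₕ²/nₕ with Wₕ = Nₕ/N, N = 27017.
55–64: Wₕ = 0.44149980; term = 0.44149980²·(1 − 0.09817237)·58250000/1171 = 8744.2706.
65+: Wₕ = 0.55850020; term = 0.55850020²·(1 − 0.21200875)·159800000/3199 = 12278.084.
Sum = 21022.355.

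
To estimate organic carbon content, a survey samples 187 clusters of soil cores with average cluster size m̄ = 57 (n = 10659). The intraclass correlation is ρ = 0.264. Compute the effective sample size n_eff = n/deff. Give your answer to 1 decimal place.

deff = 1 + (57 − 1)·0.264 = 1 + 14.784 = 15.784.
n_eff = 10659 / 15.784 = 675.3.

675.3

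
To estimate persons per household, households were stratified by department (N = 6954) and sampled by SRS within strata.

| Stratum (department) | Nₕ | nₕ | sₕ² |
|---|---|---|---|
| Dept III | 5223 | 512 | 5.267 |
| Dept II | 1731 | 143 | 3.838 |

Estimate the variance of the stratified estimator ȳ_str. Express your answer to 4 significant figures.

0.006760

Var(ȳ_str) = Σₕ Wₕ²(1 − fₕ)sₕ²/nₕ with Wₕ = Nₕ/N, N = 6954.
Dept III: Wₕ = 0.75107852; term = 0.75107852²·(1 − 0.09802795)·5.267/512 = 0.005234282.
Dept II: Wₕ = 0.24892148; term = 0.24892148²·(1 − 0.08261121)·3.838/143 = 0.0015256226.
Sum = 0.0067599046.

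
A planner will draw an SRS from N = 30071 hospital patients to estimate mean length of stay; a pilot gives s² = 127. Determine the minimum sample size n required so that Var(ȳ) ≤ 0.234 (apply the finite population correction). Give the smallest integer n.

534

Without fpc, n₀ = s²/D = 127/0.234 = 542.7350.
With fpc, (1 − n/N)·s²/n ≤ D requires n ≥ n₀/(1 + n₀/N) = 542.7350/(1 + 542.7350/30071) = 533.1131.
Rounding up, n = 534.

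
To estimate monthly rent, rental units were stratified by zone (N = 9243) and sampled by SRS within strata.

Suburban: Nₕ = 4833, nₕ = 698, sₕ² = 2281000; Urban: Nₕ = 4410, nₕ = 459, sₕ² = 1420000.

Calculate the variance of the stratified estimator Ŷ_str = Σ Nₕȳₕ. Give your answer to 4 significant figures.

1.192 × 10^11

Var(Ŷ_str) = Σₕ Nₕ²(1 − fₕ)sₕ²/nₕ.
Suburban: 4833²·(1 − 698/4833)·2281000/698 = 6.5307367 × 10^10.
Urban: 4410²·(1 − 459/4410)·1420000/459 = 5.3904035 × 10^10.
Sum = 1.192114 × 10^11.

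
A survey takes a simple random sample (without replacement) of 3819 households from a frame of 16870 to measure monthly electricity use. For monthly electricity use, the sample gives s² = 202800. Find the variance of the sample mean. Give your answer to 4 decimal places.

Under SRS without replacement, Var(ȳ) = (1 − f)·s²/n with f = n/N = 3819/16870 = 0.22637819.
Var(ȳ) = (1 − 0.22637819)·202800/3819 = 0.77362181·53.102907 = 41.081567.

41.0816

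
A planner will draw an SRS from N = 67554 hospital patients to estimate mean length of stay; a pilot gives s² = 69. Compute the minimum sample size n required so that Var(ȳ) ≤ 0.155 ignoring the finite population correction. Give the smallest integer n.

446

Without fpc, n₀ = s²/D = 69/0.155 = 445.1613.
Rounding up, n = 446.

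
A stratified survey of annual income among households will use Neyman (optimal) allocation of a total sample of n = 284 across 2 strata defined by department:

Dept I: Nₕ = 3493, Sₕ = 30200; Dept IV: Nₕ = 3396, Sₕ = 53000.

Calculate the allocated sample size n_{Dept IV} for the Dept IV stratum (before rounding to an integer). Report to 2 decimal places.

Neyman allocation: nₕ = n·NₕSₕ / Σⱼ NⱼSⱼ.
Σ NⱼSⱼ = 3493·30200 + 3396·53000 = 2.854766 × 10^8.
n_{Dept IV} = 284·3396·53000 / (2.854766 × 10^8) = 179.06.

179.06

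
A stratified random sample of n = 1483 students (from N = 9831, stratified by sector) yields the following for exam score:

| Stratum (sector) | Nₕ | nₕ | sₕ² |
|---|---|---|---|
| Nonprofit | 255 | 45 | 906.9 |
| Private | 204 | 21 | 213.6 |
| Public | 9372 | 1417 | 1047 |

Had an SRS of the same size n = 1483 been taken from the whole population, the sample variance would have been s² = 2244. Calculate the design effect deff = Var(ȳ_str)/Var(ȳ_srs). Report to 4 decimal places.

Var(ȳ_str) = Σ Wₕ²(1−fₕ)sₕ²/nₕ with Wₕ = Nₕ/9831:
  Nonprofit: (255/9831)²·(1−45/255)·906.9/45 = 0.011166343
  Private: (204/9831)²·(1−21/204)·213.6/21 = 0.0039288714
  Public: (9372/9831)²·(1−1417/9372)·1047/1417 = 0.5699725
  → Var(ȳ_str) = 0.58506771.
Var(ȳ_srs) = (1 − 1483/9831)·2244/1483 = 1.2848915.
deff = 0.58506771 / 1.2848915 = 0.4553.

0.4553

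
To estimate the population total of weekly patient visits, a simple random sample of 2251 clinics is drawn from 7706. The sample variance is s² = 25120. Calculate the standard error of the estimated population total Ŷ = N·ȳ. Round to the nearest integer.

21659

Var(Ŷ) = N²·Var(ȳ) = N²·(1 − n/N)·s²/n.
f = 2251/7706 = 0.29211004; Var(ȳ) = 0.70788996·25120/2251 = 7.8996871.
Var(Ŷ) = 7706² · 7.8996871 = 4.6910266 × 10^8.
SE(Ŷ) = √(4.6910266 × 10^8) = 21659.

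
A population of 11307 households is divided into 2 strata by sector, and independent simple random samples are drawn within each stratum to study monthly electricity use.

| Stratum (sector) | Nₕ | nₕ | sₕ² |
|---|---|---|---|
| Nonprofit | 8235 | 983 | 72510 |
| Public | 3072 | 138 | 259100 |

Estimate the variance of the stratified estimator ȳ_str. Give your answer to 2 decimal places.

Var(ȳ_str) = Σₕ Wₕ²(1 − fₕ)sₕ²/nₕ with Wₕ = Nₕ/N, N = 11307.
Nonprofit: Wₕ = 0.72830990; term = 0.72830990²·(1 − 0.11936855)·72510/983 = 34.456487.
Public: Wₕ = 0.27169010; term = 0.27169010²·(1 − 0.04492188)·259100/138 = 132.36552.
Sum = 166.82201.

166.82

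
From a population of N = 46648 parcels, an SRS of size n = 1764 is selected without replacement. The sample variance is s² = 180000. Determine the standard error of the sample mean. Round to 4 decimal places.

9.9087

Under SRS without replacement, Var(ȳ) = (1 − f)·s²/n with f = n/N = 1764/46648 = 0.03781513.
Var(ȳ) = (1 − 0.03781513)·180000/1764 = 0.96218487·102.04082 = 98.18213.
SE(ȳ) = √(98.18213) = 9.9087.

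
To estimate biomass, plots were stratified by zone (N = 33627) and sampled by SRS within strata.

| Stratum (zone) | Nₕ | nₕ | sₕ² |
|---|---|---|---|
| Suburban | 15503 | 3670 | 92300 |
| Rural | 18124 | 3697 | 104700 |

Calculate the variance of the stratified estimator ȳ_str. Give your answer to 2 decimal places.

10.63

Var(ȳ_str) = Σₕ Wₕ²(1 − fₕ)sₕ²/nₕ with Wₕ = Nₕ/N, N = 33627.
Suburban: Wₕ = 0.46102834; term = 0.46102834²·(1 − 0.23672838)·92300/3670 = 4.0800924.
Rural: Wₕ = 0.53897166; term = 0.53897166²·(1 − 0.20398367)·104700/3697 = 6.5486393.
Sum = 10.628732.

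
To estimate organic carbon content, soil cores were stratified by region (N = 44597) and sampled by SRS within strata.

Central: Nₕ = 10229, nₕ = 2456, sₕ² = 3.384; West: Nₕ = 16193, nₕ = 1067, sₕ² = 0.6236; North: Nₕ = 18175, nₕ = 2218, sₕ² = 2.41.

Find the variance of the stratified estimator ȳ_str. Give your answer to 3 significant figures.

2.85 × 10^-4

Var(ȳ_str) = Σₕ Wₕ²(1 − fₕ)sₕ²/nₕ with Wₕ = Nₕ/N, N = 44597.
Central: Wₕ = 0.22936520; term = 0.22936520²·(1 − 0.24010167)·3.384/2456 = 5.5082361 × 10^-5.
West: Wₕ = 0.36309617; term = 0.36309617²·(1 − 0.06589267)·0.6236/1067 = 7.1975022 × 10^-5.
North: Wₕ = 0.40753862; term = 0.40753862²·(1 − 0.12203576)·2.41/2218 = 1.5844184 × 10^-4.
Sum = 2.8549922 × 10^-4.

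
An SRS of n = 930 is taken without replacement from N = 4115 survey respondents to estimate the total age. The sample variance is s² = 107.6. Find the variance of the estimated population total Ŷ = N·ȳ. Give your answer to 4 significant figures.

1.516 × 10^6

Var(Ŷ) = N²·Var(ȳ) = N²·(1 − n/N)·s²/n.
f = 930/4115 = 0.22600243; Var(ȳ) = 0.77399757·107.6/930 = 0.089550687.
Var(Ŷ) = 4115² · 0.089550687 = 1.5163819 × 10^6.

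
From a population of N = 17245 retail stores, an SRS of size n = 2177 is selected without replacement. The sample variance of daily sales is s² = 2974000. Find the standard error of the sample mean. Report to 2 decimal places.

34.55

Under SRS without replacement, Var(ȳ) = (1 − f)·s²/n with f = n/N = 2177/17245 = 0.12623949.
Var(ȳ) = (1 − 0.12623949)·2974000/2177 = 0.87376051·1366.1001 = 1193.6444.
SE(ȳ) = √(1193.6444) = 34.55.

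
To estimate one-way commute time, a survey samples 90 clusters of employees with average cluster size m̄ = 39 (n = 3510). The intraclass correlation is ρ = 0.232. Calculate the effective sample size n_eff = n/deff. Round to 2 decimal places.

357.58

deff = 1 + (39 − 1)·0.232 = 1 + 8.816 = 9.816.
n_eff = 3510 / 9.816 = 357.58.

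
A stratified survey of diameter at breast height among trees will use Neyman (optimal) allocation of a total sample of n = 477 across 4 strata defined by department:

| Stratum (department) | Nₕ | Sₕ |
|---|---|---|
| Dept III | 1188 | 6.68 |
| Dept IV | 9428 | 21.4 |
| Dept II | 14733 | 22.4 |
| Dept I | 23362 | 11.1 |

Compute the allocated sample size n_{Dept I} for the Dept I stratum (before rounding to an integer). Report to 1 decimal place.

154.8

Neyman allocation: nₕ = n·NₕSₕ / Σⱼ NⱼSⱼ.
Σ NⱼSⱼ = 1188·6.68 + 9428·21.4 + 14733·22.4 + 23362·11.1 = 799032.44.
n_{Dept I} = 477·23362·11.1 / 799032.44 = 154.8.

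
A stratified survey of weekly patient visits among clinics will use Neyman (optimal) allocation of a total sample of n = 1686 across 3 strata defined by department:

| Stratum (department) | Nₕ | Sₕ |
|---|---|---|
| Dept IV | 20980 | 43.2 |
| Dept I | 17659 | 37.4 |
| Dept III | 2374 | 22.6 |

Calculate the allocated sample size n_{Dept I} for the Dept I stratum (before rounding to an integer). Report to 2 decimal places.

687.17

Neyman allocation: nₕ = n·NₕSₕ / Σⱼ NⱼSⱼ.
Σ NⱼSⱼ = 20980·43.2 + 17659·37.4 + 2374·22.6 = 1.620435 × 10^6.
n_{Dept I} = 1686·17659·37.4 / (1.620435 × 10^6) = 687.17.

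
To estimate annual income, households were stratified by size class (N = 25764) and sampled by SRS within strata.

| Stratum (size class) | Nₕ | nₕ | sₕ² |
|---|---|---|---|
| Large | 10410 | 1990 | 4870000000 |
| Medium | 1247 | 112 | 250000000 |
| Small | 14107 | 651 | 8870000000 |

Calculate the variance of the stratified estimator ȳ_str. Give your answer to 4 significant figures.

Var(ȳ_str) = Σₕ Wₕ²(1 − fₕ)sₕ²/nₕ with Wₕ = Nₕ/N, N = 25764.
Large: Wₕ = 0.40405217; term = 0.40405217²·(1 − 0.19116234)·4870000000/1990 = 323155.93.
Medium: Wₕ = 0.04840087; term = 0.04840087²·(1 − 0.08981556)·250000000/112 = 4759.4604.
Small: Wₕ = 0.54754696; term = 0.54754696²·(1 − 0.04614730)·8870000000/651 = 3.8964284 × 10^6.
Sum = 4.2243438 × 10^6.

4.224 × 10^6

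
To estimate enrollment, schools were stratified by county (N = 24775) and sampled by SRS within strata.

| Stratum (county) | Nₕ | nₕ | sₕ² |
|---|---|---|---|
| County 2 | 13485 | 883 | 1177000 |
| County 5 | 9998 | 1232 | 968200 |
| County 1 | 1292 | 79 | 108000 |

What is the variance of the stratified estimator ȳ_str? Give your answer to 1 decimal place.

Var(ȳ_str) = Σₕ Wₕ²(1 − fₕ)sₕ²/nₕ with Wₕ = Nₕ/N, N = 24775.
County 2: Wₕ = 0.54429869; term = 0.54429869²·(1 − 0.06548016)·1177000/883 = 369.0446.
County 5: Wₕ = 0.40355197; term = 0.40355197²·(1 − 0.12322464)·968200/1232 = 112.2126.
County 1: Wₕ = 0.05214934; term = 0.05214934²·(1 − 0.06114551)·108000/79 = 3.4905403.
Sum = 484.74774.

484.7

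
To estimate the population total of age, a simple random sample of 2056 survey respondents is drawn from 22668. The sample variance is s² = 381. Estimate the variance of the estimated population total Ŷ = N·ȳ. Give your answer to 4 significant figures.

Var(Ŷ) = N²·Var(ȳ) = N²·(1 − n/N)·s²/n.
f = 2056/22668 = 0.09070055; Var(ȳ) = 0.90929945·381/2056 = 0.16850345.
Var(Ŷ) = 22668² · 0.16850345 = 8.6583513 × 10^7.

8.658 × 10^7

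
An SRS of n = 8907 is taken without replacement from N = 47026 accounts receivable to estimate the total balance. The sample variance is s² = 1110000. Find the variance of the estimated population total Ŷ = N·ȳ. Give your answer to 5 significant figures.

Var(Ŷ) = N²·Var(ȳ) = N²·(1 − n/N)·s²/n.
f = 8907/47026 = 0.18940586; Var(ȳ) = 0.81059414·1110000/8907 = 101.01712.
Var(Ŷ) = 47026² · 101.01712 = 2.2339377 × 10^11.

2.2339 × 10^11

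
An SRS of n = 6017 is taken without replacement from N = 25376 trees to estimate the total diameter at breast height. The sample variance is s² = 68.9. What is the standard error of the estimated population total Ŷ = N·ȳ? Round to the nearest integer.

Var(Ŷ) = N²·Var(ȳ) = N²·(1 − n/N)·s²/n.
f = 6017/25376 = 0.23711381; Var(ȳ) = 0.76288619·68.9/6017 = 0.0087357252.
Var(Ŷ) = 25376² · 0.0087357252 = 5.6252949 × 10^6.
SE(Ŷ) = √(5.6252949 × 10^6) = 2372.

2372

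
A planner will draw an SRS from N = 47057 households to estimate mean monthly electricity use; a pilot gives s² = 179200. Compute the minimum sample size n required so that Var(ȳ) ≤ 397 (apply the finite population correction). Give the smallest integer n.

Without fpc, n₀ = s²/D = 179200/397 = 451.3854.
With fpc, (1 − n/N)·s²/n ≤ D requires n ≥ n₀/(1 + n₀/N) = 451.3854/(1 + 451.3854/47057) = 447.0967.
Rounding up, n = 448.

448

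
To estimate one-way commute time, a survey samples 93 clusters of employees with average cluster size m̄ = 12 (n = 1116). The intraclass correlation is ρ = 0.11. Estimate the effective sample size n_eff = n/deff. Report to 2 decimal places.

deff = 1 + (12 − 1)·0.11 = 1 + 1.21 = 2.21.
n_eff = 1116 / 2.21 = 504.98.

504.98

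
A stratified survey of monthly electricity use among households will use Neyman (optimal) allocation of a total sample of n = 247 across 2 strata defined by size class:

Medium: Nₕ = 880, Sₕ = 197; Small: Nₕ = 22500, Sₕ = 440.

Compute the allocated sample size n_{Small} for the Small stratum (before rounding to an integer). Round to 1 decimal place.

Neyman allocation: nₕ = n·NₕSₕ / Σⱼ NⱼSⱼ.
Σ NⱼSⱼ = 880·197 + 22500·440 = 1.007336 × 10^7.
n_{Small} = 247·22500·440 / (1.007336 × 10^7) = 242.7.

242.7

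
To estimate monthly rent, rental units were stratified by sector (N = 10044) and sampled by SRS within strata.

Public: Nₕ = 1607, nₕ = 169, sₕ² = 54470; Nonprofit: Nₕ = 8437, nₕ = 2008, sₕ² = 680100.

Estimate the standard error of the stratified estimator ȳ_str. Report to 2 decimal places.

Var(ȳ_str) = Σₕ Wₕ²(1 − fₕ)sₕ²/nₕ with Wₕ = Nₕ/N, N = 10044.
Public: Wₕ = 0.15999602; term = 0.15999602²·(1 − 0.10516490)·54470/169 = 7.3829857.
Nonprofit: Wₕ = 0.84000398; term = 0.84000398²·(1 − 0.23799929)·680100/2008 = 182.10721.
Sum = 189.4902.
SE = √(189.4902) = 13.77.

13.77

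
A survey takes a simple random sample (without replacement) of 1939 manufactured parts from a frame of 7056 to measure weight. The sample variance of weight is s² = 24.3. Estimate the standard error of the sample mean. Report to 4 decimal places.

0.0953

Under SRS without replacement, Var(ȳ) = (1 − f)·s²/n with f = n/N = 1939/7056 = 0.27480159.
Var(ȳ) = (1 − 0.27480159)·24.3/1939 = 0.72519841·0.012532233 = 0.0090883556.
SE(ȳ) = √(0.0090883556) = 0.0953.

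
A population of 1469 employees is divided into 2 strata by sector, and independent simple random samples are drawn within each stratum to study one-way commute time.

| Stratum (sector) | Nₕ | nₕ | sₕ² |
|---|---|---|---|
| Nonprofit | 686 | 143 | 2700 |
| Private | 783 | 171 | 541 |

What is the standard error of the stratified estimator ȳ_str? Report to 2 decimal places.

1.99

Var(ȳ_str) = Σₕ Wₕ²(1 − fₕ)sₕ²/nₕ with Wₕ = Nₕ/N, N = 1469.
Nonprofit: Wₕ = 0.46698434; term = 0.46698434²·(1 − 0.20845481)·2700/143 = 3.259178.
Private: Wₕ = 0.53301566; term = 0.53301566²·(1 − 0.21839080)·541/171 = 0.7025395.
Sum = 3.9617175.
SE = √(3.9617175) = 1.99.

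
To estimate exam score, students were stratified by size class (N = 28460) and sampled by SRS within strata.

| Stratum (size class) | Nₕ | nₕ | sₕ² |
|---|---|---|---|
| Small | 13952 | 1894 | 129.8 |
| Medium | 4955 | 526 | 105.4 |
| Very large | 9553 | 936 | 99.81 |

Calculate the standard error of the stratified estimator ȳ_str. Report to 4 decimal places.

0.1746

Var(ȳ_str) = Σₕ Wₕ²(1 − fₕ)sₕ²/nₕ with Wₕ = Nₕ/N, N = 28460.
Small: Wₕ = 0.49023190; term = 0.49023190²·(1 − 0.13575115)·129.8/1894 = 0.014234318.
Medium: Wₕ = 0.17410401; term = 0.17410401²·(1 − 0.10615540)·105.4/526 = 0.0054291822.
Very large: Wₕ = 0.33566409; term = 0.33566409²·(1 − 0.09797969)·99.81/936 = 0.01083738.
Sum = 0.03050088.
SE = √(0.03050088) = 0.1746.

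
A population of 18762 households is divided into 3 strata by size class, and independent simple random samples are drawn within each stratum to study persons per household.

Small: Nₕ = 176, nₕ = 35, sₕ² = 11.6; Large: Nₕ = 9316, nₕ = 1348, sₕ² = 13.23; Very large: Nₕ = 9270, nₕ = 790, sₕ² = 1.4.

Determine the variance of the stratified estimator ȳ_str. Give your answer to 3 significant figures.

0.00249

Var(ȳ_str) = Σₕ Wₕ²(1 − fₕ)sₕ²/nₕ with Wₕ = Nₕ/N, N = 18762.
Small: Wₕ = 0.00938066; term = 0.00938066²·(1 − 0.19886364)·11.6/35 = 2.3364875 × 10^-5.
Large: Wₕ = 0.49653555; term = 0.49653555²·(1 − 0.14469729)·13.23/1348 = 0.0020696194.
Very large: Wₕ = 0.49408379; term = 0.49408379²·(1 − 0.08522114)·1.4/790 = 3.9574758 × 10^-4.
Sum = 0.0024887319.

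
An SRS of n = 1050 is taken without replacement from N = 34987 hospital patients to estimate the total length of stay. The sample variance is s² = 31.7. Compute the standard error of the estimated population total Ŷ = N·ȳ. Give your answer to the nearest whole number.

Var(Ŷ) = N²·Var(ȳ) = N²·(1 − n/N)·s²/n.
f = 1050/34987 = 0.03001115; Var(ȳ) = 0.96998885·31.7/1050 = 0.029284425.
Var(Ŷ) = 34987² · 0.029284425 = 3.5846777 × 10^7.
SE(Ŷ) = √(3.5846777 × 10^7) = 5987.

5987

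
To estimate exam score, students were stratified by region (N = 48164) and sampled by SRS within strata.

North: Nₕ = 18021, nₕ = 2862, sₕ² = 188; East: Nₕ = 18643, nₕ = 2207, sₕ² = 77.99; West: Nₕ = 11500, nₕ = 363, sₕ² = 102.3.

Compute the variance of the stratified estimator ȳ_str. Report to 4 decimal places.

Var(ȳ_str) = Σₕ Wₕ²(1 − fₕ)sₕ²/nₕ with Wₕ = Nₕ/N, N = 48164.
North: Wₕ = 0.37415912; term = 0.37415912²·(1 − 0.15881472)·188/2862 = 0.0077355743.
East: Wₕ = 0.38707333; term = 0.38707333²·(1 − 0.11838223)·77.99/2207 = 0.0046677052.
West: Wₕ = 0.23876754; term = 0.23876754²·(1 − 0.03156522)·102.3/363 = 0.015559297.
Sum = 0.027962577.

0.0280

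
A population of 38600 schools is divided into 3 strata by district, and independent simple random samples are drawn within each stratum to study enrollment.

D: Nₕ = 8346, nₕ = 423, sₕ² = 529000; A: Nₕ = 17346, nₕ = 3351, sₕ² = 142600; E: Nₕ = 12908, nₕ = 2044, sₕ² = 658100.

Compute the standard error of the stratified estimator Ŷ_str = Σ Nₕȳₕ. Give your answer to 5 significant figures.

371720

Var(Ŷ_str) = Σₕ Nₕ²(1 − fₕ)sₕ²/nₕ.
D: 8346²·(1 − 423/8346)·529000/423 = 8.2695779 × 10^10.
A: 17346²·(1 − 3351/17346)·142600/3351 = 1.0330405 × 10^10.
E: 12908²·(1 − 2044/12908)·658100/2044 = 4.5150204 × 10^10.
Sum = 1.3817639 × 10^11.
SE = √(1.3817639 × 10^11) = 371720.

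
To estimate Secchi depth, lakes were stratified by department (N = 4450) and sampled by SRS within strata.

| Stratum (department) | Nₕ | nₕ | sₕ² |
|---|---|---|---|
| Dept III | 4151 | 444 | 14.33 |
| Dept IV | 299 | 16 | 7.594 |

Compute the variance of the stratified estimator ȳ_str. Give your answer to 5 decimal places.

Var(ȳ_str) = Σₕ Wₕ²(1 − fₕ)sₕ²/nₕ with Wₕ = Nₕ/N, N = 4450.
Dept III: Wₕ = 0.93280899; term = 0.93280899²·(1 − 0.10696218)·14.33/444 = 0.025079479.
Dept IV: Wₕ = 0.06719101; term = 0.06719101²·(1 − 0.05351171)·7.594/16 = 0.0020280946.
Sum = 0.027107574.

0.02711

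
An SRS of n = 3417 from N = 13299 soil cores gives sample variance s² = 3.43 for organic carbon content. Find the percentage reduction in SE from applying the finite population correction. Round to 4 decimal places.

f = n/N = 3417/13299 = 0.25693661.
SE_no-fpc = √(s²/n) = 0.031682874; SE_fpc = √((1−f)s²/n) = 0.027310994.
Ratio = √(1−f) = 0.86201125. Reduction = 100·(1 − 0.86201125) = 13.7989%.

13.7989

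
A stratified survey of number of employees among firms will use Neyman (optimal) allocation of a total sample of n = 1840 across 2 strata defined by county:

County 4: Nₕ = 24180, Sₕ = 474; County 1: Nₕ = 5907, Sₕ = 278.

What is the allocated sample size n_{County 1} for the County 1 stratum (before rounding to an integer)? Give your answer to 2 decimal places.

230.59

Neyman allocation: nₕ = n·NₕSₕ / Σⱼ NⱼSⱼ.
Σ NⱼSⱼ = 24180·474 + 5907·278 = 1.3103466 × 10^7.
n_{County 1} = 1840·5907·278 / (1.3103466 × 10^7) = 230.59.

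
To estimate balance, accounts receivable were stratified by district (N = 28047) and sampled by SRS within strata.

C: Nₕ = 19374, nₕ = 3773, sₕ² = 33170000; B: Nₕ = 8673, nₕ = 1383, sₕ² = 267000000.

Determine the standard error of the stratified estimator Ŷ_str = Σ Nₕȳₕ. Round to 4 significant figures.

3.855 × 10^6

Var(Ŷ_str) = Σₕ Nₕ²(1 − fₕ)sₕ²/nₕ.
C: 19374²·(1 − 3773/19374)·33170000/3773 = 2.6572377 × 10^12.
B: 8673²·(1 − 1383/8673)·267000000/1383 = 1.2206354 × 10^13.
Sum = 1.4863592 × 10^13.
SE = √(1.4863592 × 10^13) = 3.855 × 10^6.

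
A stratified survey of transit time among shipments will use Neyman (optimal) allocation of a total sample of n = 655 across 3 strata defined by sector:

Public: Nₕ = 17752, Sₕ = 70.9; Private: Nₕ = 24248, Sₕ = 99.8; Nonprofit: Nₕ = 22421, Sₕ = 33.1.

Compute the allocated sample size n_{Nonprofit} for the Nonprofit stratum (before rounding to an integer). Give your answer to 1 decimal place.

110.0

Neyman allocation: nₕ = n·NₕSₕ / Σⱼ NⱼSⱼ.
Σ NⱼSⱼ = 17752·70.9 + 24248·99.8 + 22421·33.1 = 4.4207023 × 10^6.
n_{Nonprofit} = 655·22421·33.1 / (4.4207023 × 10^6) = 110.0.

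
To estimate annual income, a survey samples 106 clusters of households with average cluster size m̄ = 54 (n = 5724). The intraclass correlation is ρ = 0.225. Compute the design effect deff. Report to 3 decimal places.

deff = 1 + (54 − 1)·0.225 = 1 + 11.925 = 12.925.

12.925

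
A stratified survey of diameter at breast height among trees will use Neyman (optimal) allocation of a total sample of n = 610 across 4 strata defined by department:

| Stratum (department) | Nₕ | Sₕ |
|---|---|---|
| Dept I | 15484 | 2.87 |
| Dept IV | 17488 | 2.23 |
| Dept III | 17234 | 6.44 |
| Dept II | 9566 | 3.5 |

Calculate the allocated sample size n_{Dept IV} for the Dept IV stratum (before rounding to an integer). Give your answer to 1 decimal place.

104.4

Neyman allocation: nₕ = n·NₕSₕ / Σⱼ NⱼSⱼ.
Σ NⱼSⱼ = 15484·2.87 + 17488·2.23 + 17234·6.44 + 9566·3.5 = 227905.28.
n_{Dept IV} = 610·17488·2.23 / 227905.28 = 104.4.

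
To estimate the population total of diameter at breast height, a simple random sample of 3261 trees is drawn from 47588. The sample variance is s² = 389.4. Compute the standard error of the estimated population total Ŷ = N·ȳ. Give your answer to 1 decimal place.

Var(Ŷ) = N²·Var(ȳ) = N²·(1 − n/N)·s²/n.
f = 3261/47588 = 0.06852568; Var(ȳ) = 0.93147432·389.4/3261 = 0.11122849.
Var(Ŷ) = 47588² · 0.11122849 = 2.5189001 × 10^8.
SE(Ŷ) = √(2.5189001 × 10^8) = 15871.0.

15871.0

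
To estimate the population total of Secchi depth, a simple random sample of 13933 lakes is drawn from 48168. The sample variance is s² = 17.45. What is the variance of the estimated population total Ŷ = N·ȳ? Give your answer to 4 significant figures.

Var(Ŷ) = N²·Var(ȳ) = N²·(1 − n/N)·s²/n.
f = 13933/48168 = 0.28925843; Var(ȳ) = 0.71074157·17.45/13933 = 8.901486 × 10^-4.
Var(Ŷ) = 48168² · (8.901486 × 10^-4) = 2.0652838 × 10^6.

2.065 × 10^6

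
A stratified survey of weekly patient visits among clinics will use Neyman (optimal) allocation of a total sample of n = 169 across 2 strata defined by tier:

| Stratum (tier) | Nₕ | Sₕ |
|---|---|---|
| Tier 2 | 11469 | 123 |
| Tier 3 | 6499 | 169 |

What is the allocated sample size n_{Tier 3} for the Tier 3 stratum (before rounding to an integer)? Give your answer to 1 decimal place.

74.0

Neyman allocation: nₕ = n·NₕSₕ / Σⱼ NⱼSⱼ.
Σ NⱼSⱼ = 11469·123 + 6499·169 = 2.509018 × 10^6.
n_{Tier 3} = 169·6499·169 / (2.509018 × 10^6) = 74.0.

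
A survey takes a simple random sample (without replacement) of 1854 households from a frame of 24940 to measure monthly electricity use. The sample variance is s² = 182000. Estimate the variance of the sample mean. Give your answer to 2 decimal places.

Under SRS without replacement, Var(ȳ) = (1 − f)·s²/n with f = n/N = 1854/24940 = 0.07433841.
Var(ȳ) = (1 − 0.07433841)·182000/1854 = 0.92566159·98.166127 = 90.868613.

90.87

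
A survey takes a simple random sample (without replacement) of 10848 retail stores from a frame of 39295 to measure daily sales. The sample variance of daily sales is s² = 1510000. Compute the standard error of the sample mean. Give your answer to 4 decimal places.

10.0384

Under SRS without replacement, Var(ȳ) = (1 − f)·s²/n with f = n/N = 10848/39295 = 0.27606566.
Var(ȳ) = (1 − 0.27606566)·1510000/10848 = 0.72393434·139.19617 = 100.76888.
SE(ȳ) = √(100.76888) = 10.0384.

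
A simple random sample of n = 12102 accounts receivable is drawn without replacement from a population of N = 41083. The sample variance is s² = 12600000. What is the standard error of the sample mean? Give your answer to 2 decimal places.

Under SRS without replacement, Var(ȳ) = (1 − f)·s²/n with f = n/N = 12102/41083 = 0.29457440.
Var(ȳ) = (1 − 0.29457440)·12600000/12102 = 0.70542560·1041.1502 = 734.45402.
SE(ȳ) = √(734.45402) = 27.10.

27.10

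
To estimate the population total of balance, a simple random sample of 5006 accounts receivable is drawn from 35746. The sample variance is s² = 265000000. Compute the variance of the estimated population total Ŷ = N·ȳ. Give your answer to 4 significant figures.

5.817 × 10^13

Var(Ŷ) = N²·Var(ȳ) = N²·(1 − n/N)·s²/n.
f = 5006/35746 = 0.14004364; Var(ȳ) = 0.85995636·265000000/5006 = 45523.059.
Var(Ŷ) = 35746² · 45523.059 = 5.8168296 × 10^13.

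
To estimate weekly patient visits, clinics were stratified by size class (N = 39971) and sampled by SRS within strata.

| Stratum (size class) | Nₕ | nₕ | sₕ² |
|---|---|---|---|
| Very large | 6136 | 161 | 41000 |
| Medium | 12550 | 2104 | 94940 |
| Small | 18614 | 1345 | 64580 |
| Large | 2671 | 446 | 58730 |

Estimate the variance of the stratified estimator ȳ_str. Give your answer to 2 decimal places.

Var(ȳ_str) = Σₕ Wₕ²(1 − fₕ)sₕ²/nₕ with Wₕ = Nₕ/N, N = 39971.
Very large: Wₕ = 0.15351130; term = 0.15351130²·(1 − 0.02623859)·41000/161 = 5.8437444.
Medium: Wₕ = 0.31397763; term = 0.31397763²·(1 − 0.16764940)·94940/2104 = 3.7026035.
Small: Wₕ = 0.46568762; term = 0.46568762²·(1 − 0.07225744)·64580/1345 = 9.6603448.
Large: Wₕ = 0.06682345; term = 0.06682345²·(1 − 0.16697866)·58730/446 = 0.48982282.
Sum = 19.696516.

19.70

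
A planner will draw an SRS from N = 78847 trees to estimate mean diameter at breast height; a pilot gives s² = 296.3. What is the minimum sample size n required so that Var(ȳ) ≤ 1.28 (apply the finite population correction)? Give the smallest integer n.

Without fpc, n₀ = s²/D = 296.3/1.28 = 231.4844.
With fpc, (1 − n/N)·s²/n ≤ D requires n ≥ n₀/(1 + n₀/N) = 231.4844/(1 + 231.4844/78847) = 230.8068.
Rounding up, n = 231.

231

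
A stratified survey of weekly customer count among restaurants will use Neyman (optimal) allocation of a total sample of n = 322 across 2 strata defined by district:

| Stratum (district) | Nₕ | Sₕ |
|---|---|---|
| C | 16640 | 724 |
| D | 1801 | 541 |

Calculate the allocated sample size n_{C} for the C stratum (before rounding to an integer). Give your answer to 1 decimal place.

Neyman allocation: nₕ = n·NₕSₕ / Σⱼ NⱼSⱼ.
Σ NⱼSⱼ = 16640·724 + 1801·541 = 1.3021701 × 10^7.
n_{C} = 322·16640·724 / (1.3021701 × 10^7) = 297.9.

297.9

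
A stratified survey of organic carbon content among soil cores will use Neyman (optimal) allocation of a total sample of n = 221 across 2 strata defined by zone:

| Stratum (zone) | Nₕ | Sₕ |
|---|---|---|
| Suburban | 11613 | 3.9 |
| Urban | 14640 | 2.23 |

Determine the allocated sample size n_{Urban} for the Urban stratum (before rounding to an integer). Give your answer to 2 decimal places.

Neyman allocation: nₕ = n·NₕSₕ / Σⱼ NⱼSⱼ.
Σ NⱼSⱼ = 11613·3.9 + 14640·2.23 = 77937.9.
n_{Urban} = 221·14640·2.23 / 77937.9 = 92.57.

92.57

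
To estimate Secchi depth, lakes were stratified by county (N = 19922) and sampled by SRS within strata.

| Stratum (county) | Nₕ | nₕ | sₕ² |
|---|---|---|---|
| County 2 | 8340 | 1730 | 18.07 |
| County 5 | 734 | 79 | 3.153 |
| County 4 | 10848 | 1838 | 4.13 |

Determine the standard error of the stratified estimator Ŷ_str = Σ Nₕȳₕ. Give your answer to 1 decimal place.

902.6

Var(Ŷ_str) = Σₕ Nₕ²(1 − fₕ)sₕ²/nₕ.
County 2: 8340²·(1 − 1730/8340)·18.07/1730 = 575810.47.
County 5: 734²·(1 − 79/734)·3.153/79 = 19188.2.
County 4: 10848²·(1 − 1838/10848)·4.13/1838 = 219623.6.
Sum = 814622.27.
SE = √(814622.27) = 902.6.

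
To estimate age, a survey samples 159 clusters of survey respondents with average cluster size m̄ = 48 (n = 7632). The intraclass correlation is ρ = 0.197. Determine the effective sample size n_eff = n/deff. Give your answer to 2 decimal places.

deff = 1 + (48 − 1)·0.197 = 1 + 9.259 = 10.259.
n_eff = 7632 / 10.259 = 743.93.

743.93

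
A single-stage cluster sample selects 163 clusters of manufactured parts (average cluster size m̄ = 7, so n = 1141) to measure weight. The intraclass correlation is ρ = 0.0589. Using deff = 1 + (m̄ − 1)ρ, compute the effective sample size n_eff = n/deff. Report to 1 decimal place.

843.1

deff = 1 + (7 − 1)·0.0589 = 1 + 0.3534 = 1.3534.
n_eff = 1141 / 1.3534 = 843.1.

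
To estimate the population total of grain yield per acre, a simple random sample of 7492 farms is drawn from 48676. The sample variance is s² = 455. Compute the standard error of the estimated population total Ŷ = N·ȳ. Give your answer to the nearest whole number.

Var(Ŷ) = N²·Var(ȳ) = N²·(1 − n/N)·s²/n.
f = 7492/48676 = 0.15391569; Var(ȳ) = 0.84608431·455/7492 = 0.051383924.
Var(Ŷ) = 48676² · 0.051383924 = 1.2174665 × 10^8.
SE(Ŷ) = √(1.2174665 × 10^8) = 11034.

11034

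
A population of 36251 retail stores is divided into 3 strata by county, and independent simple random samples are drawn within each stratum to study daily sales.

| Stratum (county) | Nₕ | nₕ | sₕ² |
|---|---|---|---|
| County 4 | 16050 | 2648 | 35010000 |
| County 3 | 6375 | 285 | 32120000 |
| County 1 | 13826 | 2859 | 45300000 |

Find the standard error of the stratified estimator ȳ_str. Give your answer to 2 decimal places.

Var(ȳ_str) = Σₕ Wₕ²(1 − fₕ)sₕ²/nₕ with Wₕ = Nₕ/N, N = 36251.
County 4: Wₕ = 0.44274641; term = 0.44274641²·(1 − 0.16498442)·35010000/2648 = 2164.1073.
County 3: Wₕ = 0.17585722; term = 0.17585722²·(1 − 0.04470588)·32120000/285 = 3329.5702.
County 1: Wₕ = 0.38139638; term = 0.38139638²·(1 − 0.20678432)·45300000/2859 = 1828.22.
Sum = 7321.8975.
SE = √(7321.8975) = 85.57.

85.57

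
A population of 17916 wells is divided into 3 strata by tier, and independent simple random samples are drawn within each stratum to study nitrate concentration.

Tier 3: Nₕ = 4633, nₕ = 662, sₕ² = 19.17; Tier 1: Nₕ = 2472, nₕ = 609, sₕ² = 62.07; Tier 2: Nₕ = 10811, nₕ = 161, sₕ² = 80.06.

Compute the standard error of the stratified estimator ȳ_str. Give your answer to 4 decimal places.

Var(ȳ_str) = Σₕ Wₕ²(1 − fₕ)sₕ²/nₕ with Wₕ = Nₕ/N, N = 17916.
Tier 3: Wₕ = 0.25859567; term = 0.25859567²·(1 − 0.14288798)·19.17/662 = 0.0016597558.
Tier 1: Wₕ = 0.13797723; term = 0.13797723²·(1 − 0.24635922)·62.07/609 = 0.0014623242.
Tier 2: Wₕ = 0.60342710; term = 0.60342710²·(1 − 0.01489224)·80.06/161 = 0.17837052.
Sum = 0.1814926.
SE = √(0.1814926) = 0.4260.

0.4260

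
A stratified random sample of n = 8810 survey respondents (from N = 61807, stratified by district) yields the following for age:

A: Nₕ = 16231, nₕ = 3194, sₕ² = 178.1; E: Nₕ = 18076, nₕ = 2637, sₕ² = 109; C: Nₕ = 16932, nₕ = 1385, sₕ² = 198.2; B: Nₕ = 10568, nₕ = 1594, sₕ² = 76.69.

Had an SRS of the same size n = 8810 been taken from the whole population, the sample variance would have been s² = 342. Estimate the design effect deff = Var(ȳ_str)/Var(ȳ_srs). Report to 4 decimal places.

0.5157

Var(ȳ_str) = Σ Wₕ²(1−fₕ)sₕ²/nₕ with Wₕ = Nₕ/61807:
  A: (16231/61807)²·(1−3194/16231)·178.1/3194 = 0.0030887064
  E: (18076/61807)²·(1−2637/18076)·109/2637 = 0.0030196912
  C: (16932/61807)²·(1−1385/16932)·198.2/1385 = 0.0098612826
  B: (10568/61807)²·(1−1594/10568)·76.69/1594 = 0.0011944115
  → Var(ȳ_str) = 0.017164092.
Var(ȳ_srs) = (1 − 8810/61807)·342/8810 = 0.033286169.
deff = 0.017164092 / 0.033286169 = 0.5157.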